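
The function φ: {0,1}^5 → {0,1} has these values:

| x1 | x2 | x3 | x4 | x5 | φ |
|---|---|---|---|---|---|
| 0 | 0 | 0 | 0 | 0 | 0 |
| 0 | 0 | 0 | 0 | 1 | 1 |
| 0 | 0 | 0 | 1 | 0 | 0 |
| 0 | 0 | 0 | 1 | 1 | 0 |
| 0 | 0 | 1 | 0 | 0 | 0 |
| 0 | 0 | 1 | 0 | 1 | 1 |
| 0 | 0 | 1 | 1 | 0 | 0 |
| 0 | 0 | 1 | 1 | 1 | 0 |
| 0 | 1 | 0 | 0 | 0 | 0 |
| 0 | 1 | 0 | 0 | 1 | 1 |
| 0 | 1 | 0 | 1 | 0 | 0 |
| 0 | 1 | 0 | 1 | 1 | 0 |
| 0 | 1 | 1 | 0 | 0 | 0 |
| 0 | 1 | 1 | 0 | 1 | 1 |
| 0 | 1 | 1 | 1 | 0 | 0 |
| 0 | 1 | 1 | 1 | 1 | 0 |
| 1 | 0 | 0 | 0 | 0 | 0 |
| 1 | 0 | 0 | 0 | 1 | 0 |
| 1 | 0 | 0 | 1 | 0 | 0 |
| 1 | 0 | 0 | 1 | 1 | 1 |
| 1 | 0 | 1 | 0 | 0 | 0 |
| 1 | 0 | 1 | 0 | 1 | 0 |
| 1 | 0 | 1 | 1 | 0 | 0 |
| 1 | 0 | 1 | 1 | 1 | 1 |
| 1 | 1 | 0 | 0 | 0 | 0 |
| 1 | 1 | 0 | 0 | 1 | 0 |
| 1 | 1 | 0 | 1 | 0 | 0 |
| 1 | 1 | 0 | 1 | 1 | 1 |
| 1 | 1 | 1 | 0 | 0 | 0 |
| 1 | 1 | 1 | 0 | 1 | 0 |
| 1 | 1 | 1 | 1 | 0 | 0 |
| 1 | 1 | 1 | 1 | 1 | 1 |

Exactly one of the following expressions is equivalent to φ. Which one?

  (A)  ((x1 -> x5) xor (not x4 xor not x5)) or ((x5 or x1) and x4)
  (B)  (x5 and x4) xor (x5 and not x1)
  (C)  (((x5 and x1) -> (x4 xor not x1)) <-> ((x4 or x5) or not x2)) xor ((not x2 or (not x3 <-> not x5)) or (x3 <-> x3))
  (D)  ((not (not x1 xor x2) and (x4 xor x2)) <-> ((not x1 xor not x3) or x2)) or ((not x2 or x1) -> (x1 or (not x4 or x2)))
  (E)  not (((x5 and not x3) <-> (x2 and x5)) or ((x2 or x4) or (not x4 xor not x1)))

B

(A): at (0,0,0,0,0) it gives 1, but φ = 0 — eliminated.
(C): at (0,0,0,0,1) it gives 0, but φ = 1 — eliminated.
(D): at (0,0,0,0,0) it gives 1, but φ = 0 — eliminated.
(E): at (0,0,1,0,1) it gives 0, but φ = 1 — eliminated.
Only (B) survives; checking it on all 32 rows confirms it matches φ.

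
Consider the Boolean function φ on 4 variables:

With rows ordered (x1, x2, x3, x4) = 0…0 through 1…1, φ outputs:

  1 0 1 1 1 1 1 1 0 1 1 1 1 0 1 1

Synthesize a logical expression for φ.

φ is 0 on only 3 rows — (0,0,0,1), (1,0,0,0), (1,1,0,1). Writing each as a minterm (¬x1·¬x2·¬x3·x4, x1·¬x2·¬x3·¬x4, x1·x2·¬x3·x4) and OR-ing them characterizes exactly where φ=0, so φ is the negation of that disjunction.

φ(x1, x2, x3, x4) = not (((((not x1 and not x2) and not x3) and x4) or (((x1 and not x2) and not x3) and not x4)) or (((x1 and x2) and not x3) and x4))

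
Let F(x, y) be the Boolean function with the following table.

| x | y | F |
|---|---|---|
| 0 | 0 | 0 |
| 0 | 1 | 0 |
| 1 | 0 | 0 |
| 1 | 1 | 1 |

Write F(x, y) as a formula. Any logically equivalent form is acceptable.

The output is 1 only when every input is 1 — the AND of all inputs.

F(x, y) = x and y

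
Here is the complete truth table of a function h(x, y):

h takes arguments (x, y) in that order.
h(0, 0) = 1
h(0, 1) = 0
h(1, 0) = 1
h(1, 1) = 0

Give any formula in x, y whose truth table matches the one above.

h(x, y) = NOT y

The output is the negation of y.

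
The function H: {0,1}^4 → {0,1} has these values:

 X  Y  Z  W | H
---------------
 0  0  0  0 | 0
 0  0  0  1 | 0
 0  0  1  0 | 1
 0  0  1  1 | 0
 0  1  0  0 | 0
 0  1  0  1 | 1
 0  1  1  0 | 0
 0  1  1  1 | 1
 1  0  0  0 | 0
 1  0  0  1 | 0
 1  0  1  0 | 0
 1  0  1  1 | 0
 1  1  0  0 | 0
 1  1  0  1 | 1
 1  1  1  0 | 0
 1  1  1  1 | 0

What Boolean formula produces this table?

H=1 on 4 inputs: (0,0,1,0), (0,1,0,1), (0,1,1,1), (1,1,0,1). Reading each as a conjunction of literals (¬X·¬Y·Z·¬W, ¬X·Y·¬Z·W, ¬X·Y·Z·W, X·Y·¬Z·W) and taking the OR gives the canonical DNF.

H(X, Y, Z, W) = (((((¬X ∧ ¬Y) ∧ Z) ∧ ¬W) ∨ (((¬X ∧ Y) ∧ ¬Z) ∧ W)) ∨ (((¬X ∧ Y) ∧ Z) ∧ W)) ∨ (((X ∧ Y) ∧ ¬Z) ∧ W)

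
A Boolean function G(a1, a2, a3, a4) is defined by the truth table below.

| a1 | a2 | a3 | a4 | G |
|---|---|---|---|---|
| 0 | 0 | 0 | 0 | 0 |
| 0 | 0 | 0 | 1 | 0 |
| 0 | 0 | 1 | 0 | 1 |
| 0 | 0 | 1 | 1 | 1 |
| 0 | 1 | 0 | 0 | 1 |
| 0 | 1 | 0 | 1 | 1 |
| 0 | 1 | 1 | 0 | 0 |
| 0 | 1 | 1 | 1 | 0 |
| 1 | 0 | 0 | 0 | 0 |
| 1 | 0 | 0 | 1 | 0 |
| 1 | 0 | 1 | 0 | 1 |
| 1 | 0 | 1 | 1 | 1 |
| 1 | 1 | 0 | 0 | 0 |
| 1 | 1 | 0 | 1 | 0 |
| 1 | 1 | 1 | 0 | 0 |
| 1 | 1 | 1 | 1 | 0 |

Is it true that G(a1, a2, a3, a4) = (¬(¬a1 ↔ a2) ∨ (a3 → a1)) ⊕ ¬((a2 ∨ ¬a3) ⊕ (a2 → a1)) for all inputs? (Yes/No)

Yes

Evaluate (¬(¬a1 ↔ a2) ∨ (a3 → a1)) ⊕ ¬((a2 ∨ ¬a3) ⊕ (a2 → a1)) on each row and compare to G:
  a1=0, a2=0, a3=0, a4=0: formula gives 0, G = 0 ✓
  a1=0, a2=0, a3=0, a4=1: formula gives 0, G = 0 ✓
  a1=0, a2=0, a3=1, a4=0: formula gives 1, G = 1 ✓
  a1=0, a2=0, a3=1, a4=1: formula gives 1, G = 1 ✓
  … (the remaining 12 rows also agree.)
All 16 rows match — the expression computes G exactly.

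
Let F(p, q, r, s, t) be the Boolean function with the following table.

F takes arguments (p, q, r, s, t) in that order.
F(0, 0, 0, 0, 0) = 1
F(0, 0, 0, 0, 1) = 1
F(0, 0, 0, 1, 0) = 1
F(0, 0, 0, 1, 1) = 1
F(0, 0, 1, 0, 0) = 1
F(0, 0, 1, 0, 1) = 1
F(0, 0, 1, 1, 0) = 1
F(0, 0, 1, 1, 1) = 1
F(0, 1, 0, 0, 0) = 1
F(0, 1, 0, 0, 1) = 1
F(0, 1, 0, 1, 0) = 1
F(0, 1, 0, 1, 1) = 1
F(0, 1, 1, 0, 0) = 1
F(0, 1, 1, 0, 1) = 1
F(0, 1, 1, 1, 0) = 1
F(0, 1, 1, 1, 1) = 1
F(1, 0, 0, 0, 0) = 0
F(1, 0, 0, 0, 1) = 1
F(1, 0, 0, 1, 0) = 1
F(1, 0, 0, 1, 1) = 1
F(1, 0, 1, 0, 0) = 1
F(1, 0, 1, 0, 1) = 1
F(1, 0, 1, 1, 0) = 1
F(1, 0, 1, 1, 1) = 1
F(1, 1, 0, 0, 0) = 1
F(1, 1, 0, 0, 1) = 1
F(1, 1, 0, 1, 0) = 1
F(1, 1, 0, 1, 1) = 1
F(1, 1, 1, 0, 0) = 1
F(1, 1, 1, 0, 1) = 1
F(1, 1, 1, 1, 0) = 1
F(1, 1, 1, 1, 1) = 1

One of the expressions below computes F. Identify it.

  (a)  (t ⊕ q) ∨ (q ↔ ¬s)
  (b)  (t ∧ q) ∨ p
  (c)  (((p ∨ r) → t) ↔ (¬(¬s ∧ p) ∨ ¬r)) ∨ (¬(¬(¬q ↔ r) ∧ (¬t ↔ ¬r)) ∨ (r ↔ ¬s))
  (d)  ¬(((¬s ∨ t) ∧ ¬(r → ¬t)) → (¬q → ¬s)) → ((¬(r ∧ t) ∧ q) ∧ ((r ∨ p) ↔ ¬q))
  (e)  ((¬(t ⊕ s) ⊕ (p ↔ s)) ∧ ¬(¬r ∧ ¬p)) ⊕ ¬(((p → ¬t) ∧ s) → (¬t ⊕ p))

c

(a): at (0,0,0,0,0) it gives 0, but F = 1 — eliminated.
(b): at (0,0,0,0,0) it gives 0, but F = 1 — eliminated.
(d): at (0,0,1,1,1) it gives 0, but F = 1 — eliminated.
(e): at (0,0,0,0,0) it gives 0, but F = 1 — eliminated.
(c) is the remaining candidate, and it agrees with F on all 32 inputs.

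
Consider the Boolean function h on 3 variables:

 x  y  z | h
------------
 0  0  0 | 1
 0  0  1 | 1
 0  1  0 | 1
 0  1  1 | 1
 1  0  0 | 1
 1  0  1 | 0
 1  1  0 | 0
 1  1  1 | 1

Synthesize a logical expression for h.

h is 0 on only 2 rows — (1,0,1), (1,1,0). Writing each as a minterm (x·¬y·z, x·y·¬z) and OR-ing them characterizes exactly where h=0, so h is the negation of that disjunction.

h(x, y, z) = (((x · y') · z) + ((x · y) · z'))'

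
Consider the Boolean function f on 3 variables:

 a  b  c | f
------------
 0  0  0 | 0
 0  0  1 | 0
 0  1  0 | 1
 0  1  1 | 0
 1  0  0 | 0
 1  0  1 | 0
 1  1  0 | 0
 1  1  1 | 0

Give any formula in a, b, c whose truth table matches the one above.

f(a, b, c) = (¬a ∧ b) ∧ ¬c

f is 1 on exactly one input, (0,1,0), whose minterm is ¬a·b·¬c. So f is just that conjunction.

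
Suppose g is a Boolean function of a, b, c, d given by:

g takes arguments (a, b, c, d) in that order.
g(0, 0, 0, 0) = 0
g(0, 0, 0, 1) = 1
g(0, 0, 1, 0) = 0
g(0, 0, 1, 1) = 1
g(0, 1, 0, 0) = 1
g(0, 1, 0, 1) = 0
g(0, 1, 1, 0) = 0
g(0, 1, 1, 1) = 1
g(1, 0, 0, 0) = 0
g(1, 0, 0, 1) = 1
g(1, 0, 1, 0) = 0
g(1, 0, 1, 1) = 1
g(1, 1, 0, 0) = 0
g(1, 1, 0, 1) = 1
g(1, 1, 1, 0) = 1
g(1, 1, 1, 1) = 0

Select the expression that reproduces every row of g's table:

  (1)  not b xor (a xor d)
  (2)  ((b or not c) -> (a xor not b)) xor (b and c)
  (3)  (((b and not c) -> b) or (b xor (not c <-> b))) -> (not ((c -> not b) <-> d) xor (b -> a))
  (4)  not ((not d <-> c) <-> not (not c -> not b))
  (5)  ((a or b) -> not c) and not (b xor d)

3

(1): at (0,0,0,0) it gives 1, but g = 0 — eliminated.
(2): at (0,0,0,0) it gives 1, but g = 0 — eliminated.
(4): at (0,0,1,0) it gives 1, but g = 0 — eliminated.
(5): at (0,0,0,0) it gives 1, but g = 0 — eliminated.
(3) is the remaining candidate, and it agrees with g on all 16 inputs.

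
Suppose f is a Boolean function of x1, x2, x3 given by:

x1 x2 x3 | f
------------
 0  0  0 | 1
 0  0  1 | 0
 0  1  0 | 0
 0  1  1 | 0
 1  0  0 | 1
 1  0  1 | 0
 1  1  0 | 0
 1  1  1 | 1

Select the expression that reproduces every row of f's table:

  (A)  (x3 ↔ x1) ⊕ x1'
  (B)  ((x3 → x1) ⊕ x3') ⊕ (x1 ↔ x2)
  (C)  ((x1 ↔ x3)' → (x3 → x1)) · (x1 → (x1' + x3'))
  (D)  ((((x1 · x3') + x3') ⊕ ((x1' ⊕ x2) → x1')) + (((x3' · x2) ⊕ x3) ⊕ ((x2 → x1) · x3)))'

D

(A) disagrees with f on (0,0,0) (formula → 0, table → 1); rule it out.
(B) disagrees with f on (0,0,1) (formula → 1, table → 0); rule it out.
(C) disagrees with f on (0,1,0) (formula → 1, table → 0); rule it out.
Only (D) survives; checking it on all 8 rows confirms it matches f.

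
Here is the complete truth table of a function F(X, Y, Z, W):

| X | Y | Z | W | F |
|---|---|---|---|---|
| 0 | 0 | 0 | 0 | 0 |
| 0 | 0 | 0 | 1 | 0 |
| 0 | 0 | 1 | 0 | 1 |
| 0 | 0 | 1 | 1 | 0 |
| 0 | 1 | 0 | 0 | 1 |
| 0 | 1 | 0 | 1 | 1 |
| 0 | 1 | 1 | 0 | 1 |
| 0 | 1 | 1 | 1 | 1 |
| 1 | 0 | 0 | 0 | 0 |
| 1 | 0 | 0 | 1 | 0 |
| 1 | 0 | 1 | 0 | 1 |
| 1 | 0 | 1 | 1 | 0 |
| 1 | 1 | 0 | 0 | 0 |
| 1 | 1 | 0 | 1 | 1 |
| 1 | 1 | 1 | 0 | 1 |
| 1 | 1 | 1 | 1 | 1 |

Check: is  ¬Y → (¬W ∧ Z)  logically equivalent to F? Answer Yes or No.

No

Evaluate ¬Y → (¬W ∧ Z) on each row and compare to F:
  X=0, Y=0, Z=0, W=0: formula gives 0, F = 0 ✓
  X=0, Y=0, Z=0, W=1: formula gives 0, F = 0 ✓
  X=0, Y=0, Z=1, W=0: formula gives 1, F = 1 ✓
  X=0, Y=0, Z=1, W=1: formula gives 0, F = 0 ✓
  …
  X=1, Y=1, Z=0, W=0: formula gives 1, but F = 0 ✗
Since they disagree at (1,1,0,0), the expression is not a correct formula for F.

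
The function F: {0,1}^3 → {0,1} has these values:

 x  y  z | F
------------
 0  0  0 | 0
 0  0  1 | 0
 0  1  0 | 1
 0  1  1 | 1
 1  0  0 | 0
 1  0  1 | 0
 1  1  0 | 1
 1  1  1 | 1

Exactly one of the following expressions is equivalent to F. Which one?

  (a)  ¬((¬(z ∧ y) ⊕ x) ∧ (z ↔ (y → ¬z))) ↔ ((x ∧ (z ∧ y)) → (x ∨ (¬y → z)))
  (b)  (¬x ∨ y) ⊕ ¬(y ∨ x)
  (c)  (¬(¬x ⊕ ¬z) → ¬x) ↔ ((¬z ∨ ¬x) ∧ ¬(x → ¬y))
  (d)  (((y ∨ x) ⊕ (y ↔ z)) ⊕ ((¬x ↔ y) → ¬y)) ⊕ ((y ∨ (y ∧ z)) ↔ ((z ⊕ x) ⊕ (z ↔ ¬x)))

(a) disagrees with F on (0,0,0) (formula → 1, table → 0); rule it out.
(c) disagrees with F on (0,1,0) (formula → 0, table → 1); rule it out.
(d) disagrees with F on (0,0,0) (formula → 1, table → 0); rule it out.
That leaves (b). Evaluating it on every row reproduces the table of F exactly.

b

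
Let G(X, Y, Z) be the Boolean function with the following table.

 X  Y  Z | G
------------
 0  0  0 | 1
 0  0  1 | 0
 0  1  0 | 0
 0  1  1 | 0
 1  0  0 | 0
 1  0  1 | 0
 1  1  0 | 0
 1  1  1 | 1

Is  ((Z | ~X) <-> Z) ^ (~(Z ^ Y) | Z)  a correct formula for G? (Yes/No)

Check the formula against G row by row:
  X=0, Y=0, Z=0: formula gives 1, G = 1 ✓
  X=0, Y=0, Z=1: formula gives 0, G = 0 ✓
  X=0, Y=1, Z=0: formula gives 0, G = 0 ✓
  X=0, Y=1, Z=1: formula gives 0, G = 0 ✓
  X=1, Y=0, Z=0: formula gives 0, G = 0 ✓
  …
  X=1, Y=1, Z=0: formula gives 1, but G = 0 ✗
Since they disagree at (1,1,0), the expression is not a correct formula for G.

No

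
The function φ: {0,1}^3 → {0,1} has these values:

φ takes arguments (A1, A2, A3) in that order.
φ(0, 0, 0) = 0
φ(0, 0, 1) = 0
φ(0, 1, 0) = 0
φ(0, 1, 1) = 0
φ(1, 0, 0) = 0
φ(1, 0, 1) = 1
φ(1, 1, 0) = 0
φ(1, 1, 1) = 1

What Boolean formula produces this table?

φ(A1, A2, A3) = ((A1 ∧ ¬A2) ∧ A3) ∨ ((A1 ∧ A2) ∧ A3)

Collect the rows where φ=1 — (1,0,1), (1,1,1) — and write one minterm per row: A1·¬A2·A3, A1·A2·A3. Their union (logical OR) reproduces the table exactly.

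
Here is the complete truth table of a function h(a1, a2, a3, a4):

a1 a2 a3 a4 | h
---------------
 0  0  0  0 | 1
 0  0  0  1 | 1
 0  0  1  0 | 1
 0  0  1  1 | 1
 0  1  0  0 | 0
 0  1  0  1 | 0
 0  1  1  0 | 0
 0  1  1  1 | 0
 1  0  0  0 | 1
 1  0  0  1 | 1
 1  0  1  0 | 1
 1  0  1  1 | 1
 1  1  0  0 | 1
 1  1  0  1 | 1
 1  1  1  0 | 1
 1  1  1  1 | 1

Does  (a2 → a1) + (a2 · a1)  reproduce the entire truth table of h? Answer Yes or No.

Test each input against both h and the formula:
  a1=0, a2=0, a3=0, a4=0: formula gives 1, h = 1 ✓
  a1=0, a2=0, a3=0, a4=1: formula gives 1, h = 1 ✓
  a1=0, a2=0, a3=1, a4=0: formula gives 1, h = 1 ✓
  a1=0, a2=0, a3=1, a4=1: formula gives 1, h = 1 ✓
  …and likewise for the remaining 12 rows.
All 16 rows match — the expression computes h exactly.

Yes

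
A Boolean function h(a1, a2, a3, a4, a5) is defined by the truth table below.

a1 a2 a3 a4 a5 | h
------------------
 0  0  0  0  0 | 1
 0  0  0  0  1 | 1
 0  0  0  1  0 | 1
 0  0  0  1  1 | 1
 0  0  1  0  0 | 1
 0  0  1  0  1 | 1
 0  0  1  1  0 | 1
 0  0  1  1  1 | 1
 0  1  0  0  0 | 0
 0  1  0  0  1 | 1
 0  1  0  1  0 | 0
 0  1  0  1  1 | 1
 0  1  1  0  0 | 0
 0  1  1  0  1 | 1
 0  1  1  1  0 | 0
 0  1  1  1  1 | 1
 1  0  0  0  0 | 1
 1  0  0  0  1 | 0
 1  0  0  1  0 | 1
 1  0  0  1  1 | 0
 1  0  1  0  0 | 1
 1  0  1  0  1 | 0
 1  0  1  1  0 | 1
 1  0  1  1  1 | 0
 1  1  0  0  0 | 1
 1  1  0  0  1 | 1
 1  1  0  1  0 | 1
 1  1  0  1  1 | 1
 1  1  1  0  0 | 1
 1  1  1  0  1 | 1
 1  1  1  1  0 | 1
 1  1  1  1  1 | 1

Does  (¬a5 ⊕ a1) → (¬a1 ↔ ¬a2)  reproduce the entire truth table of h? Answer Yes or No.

Check the formula against h row by row:
  a1=0, a2=0, a3=0, a4=0, a5=0: formula gives 1, h = 1 ✓
  a1=0, a2=0, a3=0, a4=0, a5=1: formula gives 1, h = 1 ✓
  a1=0, a2=0, a3=0, a4=1, a5=0: formula gives 1, h = 1 ✓
  a1=0, a2=0, a3=0, a4=1, a5=1: formula gives 1, h = 1 ✓
  …and likewise for the remaining 28 rows.
All 32 rows match — the expression computes h exactly.

Yes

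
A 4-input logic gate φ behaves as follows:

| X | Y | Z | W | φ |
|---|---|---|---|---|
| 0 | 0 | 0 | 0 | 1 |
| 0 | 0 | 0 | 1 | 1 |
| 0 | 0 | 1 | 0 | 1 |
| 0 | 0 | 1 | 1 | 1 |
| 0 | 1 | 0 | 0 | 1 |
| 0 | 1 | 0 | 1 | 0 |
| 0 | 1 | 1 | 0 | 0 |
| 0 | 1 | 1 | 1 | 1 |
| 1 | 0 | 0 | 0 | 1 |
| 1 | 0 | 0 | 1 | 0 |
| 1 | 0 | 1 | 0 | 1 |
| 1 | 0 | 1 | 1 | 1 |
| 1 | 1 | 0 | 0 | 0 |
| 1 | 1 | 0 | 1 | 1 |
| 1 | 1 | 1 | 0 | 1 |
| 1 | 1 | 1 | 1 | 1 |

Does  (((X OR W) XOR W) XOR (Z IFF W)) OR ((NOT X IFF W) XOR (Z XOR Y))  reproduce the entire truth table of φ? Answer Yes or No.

Yes

Check the formula against φ row by row:
  X=0, Y=0, Z=0, W=0: formula gives 1, φ = 1 ✓
  X=0, Y=0, Z=0, W=1: formula gives 1, φ = 1 ✓
  X=0, Y=0, Z=1, W=0: formula gives 1, φ = 1 ✓
  X=0, Y=0, Z=1, W=1: formula gives 1, φ = 1 ✓
  … (the remaining 12 rows also agree.)
All 16 rows match — the expression computes φ exactly.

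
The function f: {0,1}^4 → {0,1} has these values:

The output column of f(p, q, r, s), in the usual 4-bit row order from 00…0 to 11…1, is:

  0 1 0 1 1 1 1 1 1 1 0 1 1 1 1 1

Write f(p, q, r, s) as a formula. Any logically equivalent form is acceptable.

f(p, q, r, s) = NOT (((((NOT p AND NOT q) AND NOT r) AND NOT s) OR (((NOT p AND NOT q) AND r) AND NOT s)) OR (((p AND NOT q) AND r) AND NOT s))

f is 0 on only 3 rows — (0,0,0,0), (0,0,1,0), (1,0,1,0). Writing each as a minterm (¬p·¬q·¬r·¬s, ¬p·¬q·r·¬s, p·¬q·r·¬s) and OR-ing them characterizes exactly where f=0, so f is the negation of that disjunction.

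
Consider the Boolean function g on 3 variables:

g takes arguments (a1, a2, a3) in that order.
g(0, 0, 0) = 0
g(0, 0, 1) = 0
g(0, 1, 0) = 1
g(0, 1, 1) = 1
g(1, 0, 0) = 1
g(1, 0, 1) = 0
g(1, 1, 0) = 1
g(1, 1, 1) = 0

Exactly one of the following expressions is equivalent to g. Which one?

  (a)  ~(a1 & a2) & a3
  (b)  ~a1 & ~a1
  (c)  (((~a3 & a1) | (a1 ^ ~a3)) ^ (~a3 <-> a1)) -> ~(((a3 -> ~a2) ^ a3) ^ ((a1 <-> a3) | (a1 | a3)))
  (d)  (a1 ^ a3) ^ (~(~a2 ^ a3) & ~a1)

(a) disagrees with g on (0,0,1) (formula → 1, table → 0); rule it out.
(b) disagrees with g on (0,0,0) (formula → 1, table → 0); rule it out.
(c) disagrees with g on (0,0,0) (formula → 1, table → 0); rule it out.
Only (d) survives; checking it on all 8 rows confirms it matches g.

d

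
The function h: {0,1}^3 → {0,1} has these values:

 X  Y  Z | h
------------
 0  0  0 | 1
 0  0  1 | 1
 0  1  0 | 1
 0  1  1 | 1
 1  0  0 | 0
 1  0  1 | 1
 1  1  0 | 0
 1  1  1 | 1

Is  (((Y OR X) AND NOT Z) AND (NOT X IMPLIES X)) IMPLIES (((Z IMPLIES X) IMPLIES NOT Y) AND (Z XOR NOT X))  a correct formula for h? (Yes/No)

Check the formula against h row by row:
  X=0, Y=0, Z=0: formula gives 1, h = 1 ✓
  X=0, Y=0, Z=1: formula gives 1, h = 1 ✓
  X=0, Y=1, Z=0: formula gives 1, h = 1 ✓
  X=0, Y=1, Z=1: formula gives 1, h = 1 ✓
  X=1, Y=0, Z=0: formula gives 0, h = 0 ✓
  …and likewise for the remaining 3 rows.
Every row agrees, so the formula is equivalent.

Yes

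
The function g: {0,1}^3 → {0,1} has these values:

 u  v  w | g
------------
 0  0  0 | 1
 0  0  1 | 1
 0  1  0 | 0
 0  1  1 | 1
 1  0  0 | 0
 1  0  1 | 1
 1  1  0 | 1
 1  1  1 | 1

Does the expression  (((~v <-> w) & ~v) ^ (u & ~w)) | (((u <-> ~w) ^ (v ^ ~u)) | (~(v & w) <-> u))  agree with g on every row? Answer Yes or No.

Evaluate (((~v <-> w) & ~v) ^ (u & ~w)) | (((u <-> ~w) ^ (v ^ ~u)) | (~(v & w) <-> u)) on each row and compare to g:
  u=0, v=0, w=0: formula gives 1, g = 1 ✓
  u=0, v=0, w=1: formula gives 1, g = 1 ✓
  u=0, v=1, w=0: formula gives 0, g = 0 ✓
  u=0, v=1, w=1: formula gives 1, g = 1 ✓
  u=1, v=0, w=0: formula gives 1, but g = 0 ✗
A single disagreement suffices: at (1,0,0) they differ, so the formula does not compute g.

No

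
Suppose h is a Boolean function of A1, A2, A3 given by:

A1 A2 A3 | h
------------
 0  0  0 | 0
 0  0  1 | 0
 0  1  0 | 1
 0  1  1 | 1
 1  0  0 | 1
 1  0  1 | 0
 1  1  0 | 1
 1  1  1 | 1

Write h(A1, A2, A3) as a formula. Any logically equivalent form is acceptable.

h(A1, A2, A3) = ((((A1' · A2') · A3') + ((A1' · A2') · A3)) + ((A1 · A2') · A3))'

h is 0 on only 3 rows — (0,0,0), (0,0,1), (1,0,1). Writing each as a minterm (¬A1·¬A2·¬A3, ¬A1·¬A2·A3, A1·¬A2·A3) and OR-ing them characterizes exactly where h=0, so h is the negation of that disjunction.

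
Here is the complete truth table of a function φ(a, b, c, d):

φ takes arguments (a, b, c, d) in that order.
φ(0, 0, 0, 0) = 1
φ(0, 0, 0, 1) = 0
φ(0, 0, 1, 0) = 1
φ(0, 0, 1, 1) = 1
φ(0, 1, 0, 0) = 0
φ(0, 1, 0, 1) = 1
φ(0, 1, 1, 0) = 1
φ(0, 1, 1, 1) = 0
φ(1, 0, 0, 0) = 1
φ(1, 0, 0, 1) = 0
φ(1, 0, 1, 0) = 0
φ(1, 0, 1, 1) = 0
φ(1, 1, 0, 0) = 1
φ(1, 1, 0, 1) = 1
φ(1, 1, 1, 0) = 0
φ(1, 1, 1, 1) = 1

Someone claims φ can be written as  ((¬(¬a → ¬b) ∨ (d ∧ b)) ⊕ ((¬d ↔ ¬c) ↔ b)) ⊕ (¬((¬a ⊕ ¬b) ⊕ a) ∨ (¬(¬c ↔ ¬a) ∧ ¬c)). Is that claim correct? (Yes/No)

Test each input against both φ and the formula:
  a=0, b=0, c=0, d=0: formula gives 1, φ = 1 ✓
  a=0, b=0, c=0, d=1: formula gives 0, φ = 0 ✓
  a=0, b=0, c=1, d=0: formula gives 0, but φ = 1 ✗
Since they disagree at (0,0,1,0), the expression is not a correct formula for φ.

No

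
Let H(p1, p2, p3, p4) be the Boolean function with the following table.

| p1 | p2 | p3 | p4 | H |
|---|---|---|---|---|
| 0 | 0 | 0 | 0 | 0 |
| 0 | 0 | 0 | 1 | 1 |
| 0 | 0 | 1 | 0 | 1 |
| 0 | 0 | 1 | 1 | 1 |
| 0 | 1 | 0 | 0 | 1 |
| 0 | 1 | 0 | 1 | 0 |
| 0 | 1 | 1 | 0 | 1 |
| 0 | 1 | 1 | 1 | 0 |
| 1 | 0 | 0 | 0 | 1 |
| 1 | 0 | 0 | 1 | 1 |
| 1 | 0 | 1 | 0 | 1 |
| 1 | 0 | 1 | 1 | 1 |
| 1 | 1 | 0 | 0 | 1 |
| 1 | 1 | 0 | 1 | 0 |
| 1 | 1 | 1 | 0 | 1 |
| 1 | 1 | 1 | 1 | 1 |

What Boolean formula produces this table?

H is 0 on only 4 rows — (0,0,0,0), (0,1,0,1), (0,1,1,1), (1,1,0,1). Writing each as a minterm (¬p1·¬p2·¬p3·¬p4, ¬p1·p2·¬p3·p4, ¬p1·p2·p3·p4, p1·p2·¬p3·p4) and OR-ing them characterizes exactly where H=0, so H is the negation of that disjunction.

H(p1, p2, p3, p4) = not ((((((not p1 and not p2) and not p3) and not p4) or (((not p1 and p2) and not p3) and p4)) or (((not p1 and p2) and p3) and p4)) or (((p1 and p2) and not p3) and p4))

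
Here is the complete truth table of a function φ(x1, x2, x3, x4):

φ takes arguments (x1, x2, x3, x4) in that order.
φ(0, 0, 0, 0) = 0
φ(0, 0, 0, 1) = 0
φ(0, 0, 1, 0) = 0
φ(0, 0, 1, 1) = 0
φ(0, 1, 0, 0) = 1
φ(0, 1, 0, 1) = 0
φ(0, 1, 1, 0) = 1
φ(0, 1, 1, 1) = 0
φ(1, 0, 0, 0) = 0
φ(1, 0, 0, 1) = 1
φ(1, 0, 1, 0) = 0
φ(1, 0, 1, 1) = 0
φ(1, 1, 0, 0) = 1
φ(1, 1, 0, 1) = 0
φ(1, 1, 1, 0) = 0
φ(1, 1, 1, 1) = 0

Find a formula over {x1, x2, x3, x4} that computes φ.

Collect the rows where φ=1 — (0,1,0,0), (0,1,1,0), (1,0,0,1), (1,1,0,0) — and write one minterm per row: ¬x1·x2·¬x3·¬x4, ¬x1·x2·x3·¬x4, x1·¬x2·¬x3·x4, x1·x2·¬x3·¬x4. Their union (logical OR) reproduces the table exactly.

φ(x1, x2, x3, x4) = (((((NOT x1 AND x2) AND NOT x3) AND NOT x4) OR (((NOT x1 AND x2) AND x3) AND NOT x4)) OR (((x1 AND NOT x2) AND NOT x3) AND x4)) OR (((x1 AND x2) AND NOT x3) AND NOT x4)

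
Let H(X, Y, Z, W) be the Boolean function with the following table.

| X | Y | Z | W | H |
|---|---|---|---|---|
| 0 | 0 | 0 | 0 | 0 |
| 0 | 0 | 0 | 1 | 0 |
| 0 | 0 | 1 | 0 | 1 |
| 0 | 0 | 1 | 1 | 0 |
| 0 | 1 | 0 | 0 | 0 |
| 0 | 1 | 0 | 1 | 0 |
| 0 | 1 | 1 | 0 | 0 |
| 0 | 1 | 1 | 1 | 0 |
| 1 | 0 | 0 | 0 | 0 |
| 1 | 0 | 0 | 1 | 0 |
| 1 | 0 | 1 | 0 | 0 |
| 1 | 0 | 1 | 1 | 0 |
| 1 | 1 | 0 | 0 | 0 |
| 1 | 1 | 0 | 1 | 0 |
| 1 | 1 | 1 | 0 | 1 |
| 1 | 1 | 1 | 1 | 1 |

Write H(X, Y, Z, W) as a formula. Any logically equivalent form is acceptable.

H(X, Y, Z, W) = ((((NOT X AND NOT Y) AND Z) AND NOT W) OR (((X AND Y) AND Z) AND NOT W)) OR (((X AND Y) AND Z) AND W)

The 1-rows are (0,0,1,0), (1,1,1,0), (1,1,1,1). Each contributes one minterm — ¬X·¬Y·Z·¬W; X·Y·Z·¬W; X·Y·Z·W — and their disjunction is a sum-of-products form of H.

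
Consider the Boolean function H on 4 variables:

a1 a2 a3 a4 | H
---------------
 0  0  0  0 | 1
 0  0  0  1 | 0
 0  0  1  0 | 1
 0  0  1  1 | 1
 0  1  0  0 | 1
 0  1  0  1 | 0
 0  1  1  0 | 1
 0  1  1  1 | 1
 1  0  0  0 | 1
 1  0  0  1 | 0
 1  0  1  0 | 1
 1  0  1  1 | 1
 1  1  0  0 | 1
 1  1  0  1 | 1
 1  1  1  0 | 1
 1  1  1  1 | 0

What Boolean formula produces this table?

H(a1, a2, a3, a4) = NOT ((((((NOT a1 AND NOT a2) AND NOT a3) AND a4) OR (((NOT a1 AND a2) AND NOT a3) AND a4)) OR (((a1 AND NOT a2) AND NOT a3) AND a4)) OR (((a1 AND a2) AND a3) AND a4))

There are just 4 zero rows: (0,0,0,1), (0,1,0,1), (1,0,0,1), (1,1,1,1). Their minterms are ¬a1·¬a2·¬a3·a4, ¬a1·a2·¬a3·a4, a1·¬a2·¬a3·a4, a1·a2·a3·a4; the OR of those covers precisely the 0-outputs, and negating it yields H.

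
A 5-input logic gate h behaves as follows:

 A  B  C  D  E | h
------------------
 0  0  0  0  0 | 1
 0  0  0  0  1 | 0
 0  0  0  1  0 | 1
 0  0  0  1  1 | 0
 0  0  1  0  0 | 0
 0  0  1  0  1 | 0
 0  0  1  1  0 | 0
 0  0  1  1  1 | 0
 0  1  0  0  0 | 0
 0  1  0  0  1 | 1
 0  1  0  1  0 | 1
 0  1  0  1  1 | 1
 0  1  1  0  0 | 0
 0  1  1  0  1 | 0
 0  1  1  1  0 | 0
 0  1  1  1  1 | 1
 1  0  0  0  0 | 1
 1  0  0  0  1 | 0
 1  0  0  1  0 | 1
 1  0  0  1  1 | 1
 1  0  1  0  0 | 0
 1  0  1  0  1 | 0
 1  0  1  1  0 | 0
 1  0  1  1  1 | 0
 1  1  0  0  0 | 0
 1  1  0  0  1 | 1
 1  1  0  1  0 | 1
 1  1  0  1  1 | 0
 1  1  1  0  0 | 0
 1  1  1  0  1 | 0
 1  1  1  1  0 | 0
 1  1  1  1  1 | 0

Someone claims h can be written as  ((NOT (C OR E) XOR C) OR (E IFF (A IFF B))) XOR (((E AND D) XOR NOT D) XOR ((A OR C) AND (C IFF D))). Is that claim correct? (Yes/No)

No

Test each input against both h and the formula:
  A=0, B=0, C=0, D=0, E=0: formula gives 0, but h = 1 ✗
Row (0,0,0,0,0) is a counterexample, so the formula is not equivalent to h.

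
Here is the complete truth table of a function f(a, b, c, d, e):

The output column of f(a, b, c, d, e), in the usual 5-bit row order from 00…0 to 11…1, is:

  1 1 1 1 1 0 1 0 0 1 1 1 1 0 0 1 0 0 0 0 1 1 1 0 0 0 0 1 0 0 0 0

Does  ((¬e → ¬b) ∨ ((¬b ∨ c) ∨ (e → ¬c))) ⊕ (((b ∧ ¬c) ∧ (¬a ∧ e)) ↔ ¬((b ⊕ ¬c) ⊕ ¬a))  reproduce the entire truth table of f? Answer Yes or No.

Evaluate ((¬e → ¬b) ∨ ((¬b ∨ c) ∨ (e → ¬c))) ⊕ (((b ∧ ¬c) ∧ (¬a ∧ e)) ↔ ¬((b ⊕ ¬c) ⊕ ¬a)) on each row and compare to f:
  a=0, b=0, c=0, d=0, e=0: formula gives 1, f = 1 ✓
  a=0, b=0, c=0, d=0, e=1: formula gives 1, f = 1 ✓
  a=0, b=0, c=0, d=1, e=0: formula gives 1, f = 1 ✓
  a=0, b=0, c=0, d=1, e=1: formula gives 1, f = 1 ✓
  a=0, b=0, c=1, d=0, e=0: formula gives 0, but f = 1 ✗
Row (0,0,1,0,0) is a counterexample, so the formula is not equivalent to f.

No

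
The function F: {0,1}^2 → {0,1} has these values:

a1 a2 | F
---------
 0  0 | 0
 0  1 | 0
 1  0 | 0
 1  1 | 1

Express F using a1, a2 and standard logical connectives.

The output is 1 only when every input is 1 — the AND of all inputs.

F(a1, a2) = a1 and a2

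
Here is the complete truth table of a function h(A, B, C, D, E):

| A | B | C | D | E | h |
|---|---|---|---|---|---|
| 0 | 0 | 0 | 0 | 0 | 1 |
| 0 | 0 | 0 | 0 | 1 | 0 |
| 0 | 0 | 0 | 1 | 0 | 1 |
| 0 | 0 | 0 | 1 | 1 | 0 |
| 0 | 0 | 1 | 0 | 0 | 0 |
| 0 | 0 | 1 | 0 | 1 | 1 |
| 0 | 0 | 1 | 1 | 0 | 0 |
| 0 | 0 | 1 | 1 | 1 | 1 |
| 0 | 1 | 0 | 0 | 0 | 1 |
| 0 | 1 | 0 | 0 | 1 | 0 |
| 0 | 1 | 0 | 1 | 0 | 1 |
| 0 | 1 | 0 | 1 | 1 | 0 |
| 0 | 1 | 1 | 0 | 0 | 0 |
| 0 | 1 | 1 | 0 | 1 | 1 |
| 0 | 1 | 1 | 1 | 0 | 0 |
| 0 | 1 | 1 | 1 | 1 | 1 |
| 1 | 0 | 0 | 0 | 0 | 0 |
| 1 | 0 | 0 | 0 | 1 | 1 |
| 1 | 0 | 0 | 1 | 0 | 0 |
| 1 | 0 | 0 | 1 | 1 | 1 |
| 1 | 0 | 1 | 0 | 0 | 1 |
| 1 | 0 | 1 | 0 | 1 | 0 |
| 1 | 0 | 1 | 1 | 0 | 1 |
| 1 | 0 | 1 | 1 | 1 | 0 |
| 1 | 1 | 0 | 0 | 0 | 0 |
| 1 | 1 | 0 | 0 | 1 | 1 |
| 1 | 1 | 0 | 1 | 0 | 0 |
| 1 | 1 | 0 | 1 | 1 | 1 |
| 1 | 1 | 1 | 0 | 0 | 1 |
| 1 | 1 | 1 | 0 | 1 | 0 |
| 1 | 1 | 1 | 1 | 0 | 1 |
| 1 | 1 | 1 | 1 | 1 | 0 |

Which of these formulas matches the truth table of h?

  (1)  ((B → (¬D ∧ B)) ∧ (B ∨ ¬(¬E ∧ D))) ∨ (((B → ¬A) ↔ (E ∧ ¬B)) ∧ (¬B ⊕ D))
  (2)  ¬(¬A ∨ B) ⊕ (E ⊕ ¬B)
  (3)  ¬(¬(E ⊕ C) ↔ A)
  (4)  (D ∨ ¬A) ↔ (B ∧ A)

(1) disagrees with h on (0,0,0,0,1) (formula → 1, table → 0); rule it out.
(2) disagrees with h on (0,0,1,0,0) (formula → 1, table → 0); rule it out.
(4) disagrees with h on (0,0,0,0,0) (formula → 0, table → 1); rule it out.
Only (3) survives; checking it on all 32 rows confirms it matches h.

3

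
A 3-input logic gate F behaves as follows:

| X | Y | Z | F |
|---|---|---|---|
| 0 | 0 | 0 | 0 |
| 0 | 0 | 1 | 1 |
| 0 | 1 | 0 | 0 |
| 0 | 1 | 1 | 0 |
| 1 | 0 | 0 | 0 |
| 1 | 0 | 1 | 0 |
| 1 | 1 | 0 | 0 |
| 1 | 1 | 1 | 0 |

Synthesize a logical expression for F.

F(X, Y, Z) = (not X and not Y) and Z

F is 1 on exactly one input, (0,0,1), whose minterm is ¬X·¬Y·Z. So F is just that conjunction.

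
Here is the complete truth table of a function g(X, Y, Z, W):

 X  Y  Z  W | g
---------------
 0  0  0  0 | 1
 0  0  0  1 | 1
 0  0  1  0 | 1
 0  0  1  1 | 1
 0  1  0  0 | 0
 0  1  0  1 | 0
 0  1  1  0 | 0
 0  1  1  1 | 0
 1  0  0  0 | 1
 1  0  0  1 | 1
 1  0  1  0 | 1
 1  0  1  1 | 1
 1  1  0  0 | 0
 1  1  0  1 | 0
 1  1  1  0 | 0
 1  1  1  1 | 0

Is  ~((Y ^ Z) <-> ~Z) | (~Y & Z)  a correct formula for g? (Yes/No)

Yes

Evaluate ~((Y ^ Z) <-> ~Z) | (~Y & Z) on each row and compare to g:
  X=0, Y=0, Z=0, W=0: formula gives 1, g = 1 ✓
  X=0, Y=0, Z=0, W=1: formula gives 1, g = 1 ✓
  X=0, Y=0, Z=1, W=0: formula gives 1, g = 1 ✓
  X=0, Y=0, Z=1, W=1: formula gives 1, g = 1 ✓
  … (the remaining 12 rows also agree.)
Every row agrees, so the formula is equivalent.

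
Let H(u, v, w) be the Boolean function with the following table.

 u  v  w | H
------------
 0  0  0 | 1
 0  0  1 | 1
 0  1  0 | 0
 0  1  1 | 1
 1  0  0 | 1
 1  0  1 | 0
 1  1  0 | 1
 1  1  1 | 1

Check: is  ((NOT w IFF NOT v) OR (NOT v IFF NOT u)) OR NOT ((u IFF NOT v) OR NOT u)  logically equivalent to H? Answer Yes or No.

Yes

Evaluate ((NOT w IFF NOT v) OR (NOT v IFF NOT u)) OR NOT ((u IFF NOT v) OR NOT u) on each row and compare to H:
  u=0, v=0, w=0: formula gives 1, H = 1 ✓
  u=0, v=0, w=1: formula gives 1, H = 1 ✓
  u=0, v=1, w=0: formula gives 0, H = 0 ✓
  u=0, v=1, w=1: formula gives 1, H = 1 ✓
  u=1, v=0, w=0: formula gives 1, H = 1 ✓
  … (the remaining 3 rows also agree.)
No disagreement on any input; they are logically equivalent.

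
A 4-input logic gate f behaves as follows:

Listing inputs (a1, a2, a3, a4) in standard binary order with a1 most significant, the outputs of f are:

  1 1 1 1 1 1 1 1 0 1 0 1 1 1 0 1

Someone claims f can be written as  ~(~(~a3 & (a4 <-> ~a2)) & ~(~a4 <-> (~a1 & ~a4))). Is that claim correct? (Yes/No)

Yes

Check the formula against f row by row:
  a1=0, a2=0, a3=0, a4=0: formula gives 1, f = 1 ✓
  a1=0, a2=0, a3=0, a4=1: formula gives 1, f = 1 ✓
  a1=0, a2=0, a3=1, a4=0: formula gives 1, f = 1 ✓
  a1=0, a2=0, a3=1, a4=1: formula gives 1, f = 1 ✓
  … (the remaining 12 rows also agree.)
No disagreement on any input; they are logically equivalent.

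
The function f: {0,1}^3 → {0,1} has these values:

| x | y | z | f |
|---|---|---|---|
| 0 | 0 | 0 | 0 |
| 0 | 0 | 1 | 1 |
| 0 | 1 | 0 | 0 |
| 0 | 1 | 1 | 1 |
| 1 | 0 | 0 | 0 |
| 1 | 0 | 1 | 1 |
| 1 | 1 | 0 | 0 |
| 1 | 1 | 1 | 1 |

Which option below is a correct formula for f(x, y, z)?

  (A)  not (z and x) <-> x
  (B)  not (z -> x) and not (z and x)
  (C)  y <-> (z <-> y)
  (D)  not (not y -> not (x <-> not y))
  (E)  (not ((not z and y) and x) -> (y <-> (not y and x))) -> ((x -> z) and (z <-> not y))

(A) fails at (0,0,1): the formula yields 0, f is 1.
(B) fails at (1,0,1): the formula yields 0, f is 1.
(D) fails at (0,0,1): the formula yields 0, f is 1.
(E) fails at (0,1,0): the formula yields 1, f is 0.
That leaves (C). Evaluating it on every row reproduces the table of f exactly.

C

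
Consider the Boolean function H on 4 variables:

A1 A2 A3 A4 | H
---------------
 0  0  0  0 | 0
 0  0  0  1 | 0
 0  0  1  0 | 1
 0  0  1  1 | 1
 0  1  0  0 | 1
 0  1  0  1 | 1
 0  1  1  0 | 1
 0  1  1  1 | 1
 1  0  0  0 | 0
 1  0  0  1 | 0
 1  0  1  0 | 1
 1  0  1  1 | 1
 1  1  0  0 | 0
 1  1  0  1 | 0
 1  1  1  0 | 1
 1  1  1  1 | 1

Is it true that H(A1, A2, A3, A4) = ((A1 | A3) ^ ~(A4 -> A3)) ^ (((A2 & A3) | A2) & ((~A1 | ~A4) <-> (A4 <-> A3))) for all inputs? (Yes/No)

Evaluate ((A1 | A3) ^ ~(A4 -> A3)) ^ (((A2 & A3) | A2) & ((~A1 | ~A4) <-> (A4 <-> A3))) on each row and compare to H:
  A1=0, A2=0, A3=0, A4=0: formula gives 0, H = 0 ✓
  A1=0, A2=0, A3=0, A4=1: formula gives 1, but H = 0 ✗
Row (0,0,0,1) is a counterexample, so the formula is not equivalent to H.

No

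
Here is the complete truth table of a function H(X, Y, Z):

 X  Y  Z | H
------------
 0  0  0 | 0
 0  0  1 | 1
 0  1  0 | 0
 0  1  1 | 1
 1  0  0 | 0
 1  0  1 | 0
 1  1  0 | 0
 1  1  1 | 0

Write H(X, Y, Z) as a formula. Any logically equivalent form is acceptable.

H=1 on 2 inputs: (0,0,1), (0,1,1). Reading each as a conjunction of literals (¬X·¬Y·Z, ¬X·Y·Z) and taking the OR gives the canonical DNF.

H(X, Y, Z) = ((¬X ∧ ¬Y) ∧ Z) ∨ ((¬X ∧ Y) ∧ Z)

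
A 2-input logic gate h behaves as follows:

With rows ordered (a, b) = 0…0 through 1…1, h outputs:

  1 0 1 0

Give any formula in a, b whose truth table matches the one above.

The output is the negation of b.

h(a, b) = b'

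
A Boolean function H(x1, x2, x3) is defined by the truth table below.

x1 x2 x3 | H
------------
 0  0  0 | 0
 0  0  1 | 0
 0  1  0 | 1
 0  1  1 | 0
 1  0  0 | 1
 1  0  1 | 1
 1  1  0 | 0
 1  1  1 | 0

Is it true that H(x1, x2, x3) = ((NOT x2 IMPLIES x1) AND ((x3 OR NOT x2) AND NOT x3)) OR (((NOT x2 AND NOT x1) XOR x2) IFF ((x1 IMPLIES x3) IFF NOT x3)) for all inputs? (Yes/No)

No

Evaluate ((NOT x2 IMPLIES x1) AND ((x3 OR NOT x2) AND NOT x3)) OR (((NOT x2 AND NOT x1) XOR x2) IFF ((x1 IMPLIES x3) IFF NOT x3)) on each row and compare to H:
  x1=0, x2=0, x3=0: formula gives 1, but H = 0 ✗
Since they disagree at (0,0,0), the expression is not a correct formula for H.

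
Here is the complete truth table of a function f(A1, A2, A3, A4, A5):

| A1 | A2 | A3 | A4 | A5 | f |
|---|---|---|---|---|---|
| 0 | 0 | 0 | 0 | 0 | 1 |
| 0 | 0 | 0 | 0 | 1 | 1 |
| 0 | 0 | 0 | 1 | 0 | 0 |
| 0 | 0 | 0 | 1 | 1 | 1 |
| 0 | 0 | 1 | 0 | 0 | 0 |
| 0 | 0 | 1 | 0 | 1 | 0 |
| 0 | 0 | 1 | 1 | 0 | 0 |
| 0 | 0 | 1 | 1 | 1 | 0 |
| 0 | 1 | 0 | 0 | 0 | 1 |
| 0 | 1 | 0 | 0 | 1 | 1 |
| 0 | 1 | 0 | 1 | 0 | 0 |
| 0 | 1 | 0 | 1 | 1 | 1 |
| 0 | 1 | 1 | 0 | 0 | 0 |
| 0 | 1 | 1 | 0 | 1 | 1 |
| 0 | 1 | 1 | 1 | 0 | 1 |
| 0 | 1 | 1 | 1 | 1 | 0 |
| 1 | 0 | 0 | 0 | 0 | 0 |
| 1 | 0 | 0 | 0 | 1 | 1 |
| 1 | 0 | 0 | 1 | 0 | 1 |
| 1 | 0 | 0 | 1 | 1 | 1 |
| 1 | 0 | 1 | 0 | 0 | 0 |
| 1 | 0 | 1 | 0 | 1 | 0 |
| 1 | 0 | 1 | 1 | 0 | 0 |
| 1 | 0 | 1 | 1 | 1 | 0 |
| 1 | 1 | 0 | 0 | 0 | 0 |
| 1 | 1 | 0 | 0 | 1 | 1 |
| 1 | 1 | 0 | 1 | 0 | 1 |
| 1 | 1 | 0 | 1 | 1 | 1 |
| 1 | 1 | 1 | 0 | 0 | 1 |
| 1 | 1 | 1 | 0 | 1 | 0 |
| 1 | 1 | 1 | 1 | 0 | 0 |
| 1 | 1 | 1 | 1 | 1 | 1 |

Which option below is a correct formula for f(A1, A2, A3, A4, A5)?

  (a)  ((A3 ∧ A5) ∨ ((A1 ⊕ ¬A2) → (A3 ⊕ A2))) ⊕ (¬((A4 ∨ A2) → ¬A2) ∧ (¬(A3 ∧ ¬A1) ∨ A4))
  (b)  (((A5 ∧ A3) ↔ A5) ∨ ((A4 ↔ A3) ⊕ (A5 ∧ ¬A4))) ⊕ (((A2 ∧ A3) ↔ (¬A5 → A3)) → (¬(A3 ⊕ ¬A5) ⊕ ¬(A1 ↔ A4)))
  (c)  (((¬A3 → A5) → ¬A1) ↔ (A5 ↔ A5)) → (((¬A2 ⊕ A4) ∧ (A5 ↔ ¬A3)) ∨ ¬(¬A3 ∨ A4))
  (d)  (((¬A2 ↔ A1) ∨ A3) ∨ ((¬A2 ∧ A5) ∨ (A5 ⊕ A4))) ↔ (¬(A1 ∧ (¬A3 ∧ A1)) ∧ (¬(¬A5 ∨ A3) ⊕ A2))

b

(a) fails at (0,0,0,0,0): the formula yields 0, f is 1.
(c) fails at (0,0,0,0,0): the formula yields 0, f is 1.
(d) fails at (0,1,0,0,1): the formula yields 0, f is 1.
Only (b) survives; checking it on all 32 rows confirms it matches f.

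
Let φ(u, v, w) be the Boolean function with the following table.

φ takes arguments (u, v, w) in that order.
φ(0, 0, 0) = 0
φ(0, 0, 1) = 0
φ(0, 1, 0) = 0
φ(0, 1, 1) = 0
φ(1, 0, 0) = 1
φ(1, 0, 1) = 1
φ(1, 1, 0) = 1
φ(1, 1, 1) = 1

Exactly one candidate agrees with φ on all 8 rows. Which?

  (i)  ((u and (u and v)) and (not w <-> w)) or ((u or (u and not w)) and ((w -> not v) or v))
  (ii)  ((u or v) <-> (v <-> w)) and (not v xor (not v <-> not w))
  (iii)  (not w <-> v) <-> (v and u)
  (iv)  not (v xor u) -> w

(ii) fails at (0,0,1): the formula yields 1, φ is 0.
(iii) fails at (0,0,0): the formula yields 1, φ is 0.
(iv) fails at (0,0,1): the formula yields 1, φ is 0.
Only (i) survives; checking it on all 8 rows confirms it matches φ.

i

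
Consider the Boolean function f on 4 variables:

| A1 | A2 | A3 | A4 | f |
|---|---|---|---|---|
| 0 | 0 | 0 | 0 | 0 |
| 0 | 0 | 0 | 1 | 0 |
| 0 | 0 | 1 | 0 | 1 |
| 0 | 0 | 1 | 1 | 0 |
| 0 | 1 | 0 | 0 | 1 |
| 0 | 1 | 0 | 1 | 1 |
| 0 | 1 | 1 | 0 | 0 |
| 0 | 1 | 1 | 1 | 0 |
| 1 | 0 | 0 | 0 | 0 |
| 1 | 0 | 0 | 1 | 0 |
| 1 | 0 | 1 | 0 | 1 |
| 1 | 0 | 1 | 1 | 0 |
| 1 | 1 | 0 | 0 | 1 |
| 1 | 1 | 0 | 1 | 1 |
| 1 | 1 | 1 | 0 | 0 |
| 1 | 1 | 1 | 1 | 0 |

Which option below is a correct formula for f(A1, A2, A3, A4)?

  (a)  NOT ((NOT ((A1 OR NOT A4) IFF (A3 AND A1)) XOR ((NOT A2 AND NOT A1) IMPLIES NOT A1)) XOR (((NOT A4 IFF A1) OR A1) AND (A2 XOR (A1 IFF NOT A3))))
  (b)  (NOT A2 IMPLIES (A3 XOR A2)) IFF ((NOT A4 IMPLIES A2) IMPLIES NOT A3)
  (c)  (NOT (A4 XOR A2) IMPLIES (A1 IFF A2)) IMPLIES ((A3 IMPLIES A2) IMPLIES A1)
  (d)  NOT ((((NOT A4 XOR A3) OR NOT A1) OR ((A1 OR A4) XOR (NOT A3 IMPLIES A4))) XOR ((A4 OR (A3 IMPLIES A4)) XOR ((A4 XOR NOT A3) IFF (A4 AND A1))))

b

(a) disagrees with f on (0,0,0,0) (formula → 1, table → 0); rule it out.
(c) disagrees with f on (0,0,1,1) (formula → 1, table → 0); rule it out.
(d) disagrees with f on (0,0,0,0) (formula → 1, table → 0); rule it out.
Only (b) survives; checking it on all 16 rows confirms it matches f.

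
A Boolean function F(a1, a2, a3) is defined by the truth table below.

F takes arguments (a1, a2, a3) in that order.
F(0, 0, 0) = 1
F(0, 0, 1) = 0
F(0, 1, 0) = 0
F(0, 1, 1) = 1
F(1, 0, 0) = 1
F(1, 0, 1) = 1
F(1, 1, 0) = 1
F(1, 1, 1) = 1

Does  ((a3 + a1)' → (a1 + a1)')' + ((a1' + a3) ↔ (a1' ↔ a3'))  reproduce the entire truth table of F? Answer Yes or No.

No

Check the formula against F row by row:
  a1=0, a2=0, a3=0: formula gives 1, F = 1 ✓
  a1=0, a2=0, a3=1: formula gives 0, F = 0 ✓
  a1=0, a2=1, a3=0: formula gives 1, but F = 0 ✗
Since they disagree at (0,1,0), the expression is not a correct formula for F.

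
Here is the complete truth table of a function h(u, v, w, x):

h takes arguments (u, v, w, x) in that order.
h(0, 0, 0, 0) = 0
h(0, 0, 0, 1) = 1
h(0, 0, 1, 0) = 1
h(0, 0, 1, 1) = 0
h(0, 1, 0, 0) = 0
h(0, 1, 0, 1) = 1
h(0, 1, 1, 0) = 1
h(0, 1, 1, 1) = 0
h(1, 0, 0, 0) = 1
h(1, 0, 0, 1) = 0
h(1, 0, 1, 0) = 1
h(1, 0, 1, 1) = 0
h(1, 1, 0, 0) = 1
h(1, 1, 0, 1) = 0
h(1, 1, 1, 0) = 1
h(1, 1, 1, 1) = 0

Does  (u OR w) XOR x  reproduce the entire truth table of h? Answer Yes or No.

Yes

Evaluate (u OR w) XOR x on each row and compare to h:
  u=0, v=0, w=0, x=0: formula gives 0, h = 0 ✓
  u=0, v=0, w=0, x=1: formula gives 1, h = 1 ✓
  u=0, v=0, w=1, x=0: formula gives 1, h = 1 ✓
  u=0, v=0, w=1, x=1: formula gives 0, h = 0 ✓
  …and likewise for the remaining 12 rows.
Every row agrees, so the formula is equivalent.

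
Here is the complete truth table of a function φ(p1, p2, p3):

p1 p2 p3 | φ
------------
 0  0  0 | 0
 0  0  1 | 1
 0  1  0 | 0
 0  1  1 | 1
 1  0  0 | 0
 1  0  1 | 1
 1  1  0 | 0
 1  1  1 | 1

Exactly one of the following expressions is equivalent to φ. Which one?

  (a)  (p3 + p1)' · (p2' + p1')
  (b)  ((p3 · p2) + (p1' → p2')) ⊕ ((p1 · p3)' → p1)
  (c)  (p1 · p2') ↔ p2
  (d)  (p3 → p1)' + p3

(a): at (0,0,0) it gives 1, but φ = 0 — eliminated.
(b): at (0,0,0) it gives 1, but φ = 0 — eliminated.
(c): at (0,0,0) it gives 1, but φ = 0 — eliminated.
(d) is the remaining candidate, and it agrees with φ on all 8 inputs.

d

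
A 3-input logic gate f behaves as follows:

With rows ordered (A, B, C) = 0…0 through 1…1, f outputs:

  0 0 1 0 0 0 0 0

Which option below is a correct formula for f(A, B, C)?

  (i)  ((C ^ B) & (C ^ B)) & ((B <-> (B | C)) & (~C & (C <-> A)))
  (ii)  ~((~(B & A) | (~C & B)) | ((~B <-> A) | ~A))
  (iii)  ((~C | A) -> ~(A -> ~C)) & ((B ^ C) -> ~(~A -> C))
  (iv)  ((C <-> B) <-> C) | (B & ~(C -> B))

i

(ii) fails at (0,1,0): the formula yields 0, f is 1.
(iii) fails at (0,1,0): the formula yields 0, f is 1.
(iv) fails at (0,1,1): the formula yields 1, f is 0.
(i) is the remaining candidate, and it agrees with f on all 8 inputs.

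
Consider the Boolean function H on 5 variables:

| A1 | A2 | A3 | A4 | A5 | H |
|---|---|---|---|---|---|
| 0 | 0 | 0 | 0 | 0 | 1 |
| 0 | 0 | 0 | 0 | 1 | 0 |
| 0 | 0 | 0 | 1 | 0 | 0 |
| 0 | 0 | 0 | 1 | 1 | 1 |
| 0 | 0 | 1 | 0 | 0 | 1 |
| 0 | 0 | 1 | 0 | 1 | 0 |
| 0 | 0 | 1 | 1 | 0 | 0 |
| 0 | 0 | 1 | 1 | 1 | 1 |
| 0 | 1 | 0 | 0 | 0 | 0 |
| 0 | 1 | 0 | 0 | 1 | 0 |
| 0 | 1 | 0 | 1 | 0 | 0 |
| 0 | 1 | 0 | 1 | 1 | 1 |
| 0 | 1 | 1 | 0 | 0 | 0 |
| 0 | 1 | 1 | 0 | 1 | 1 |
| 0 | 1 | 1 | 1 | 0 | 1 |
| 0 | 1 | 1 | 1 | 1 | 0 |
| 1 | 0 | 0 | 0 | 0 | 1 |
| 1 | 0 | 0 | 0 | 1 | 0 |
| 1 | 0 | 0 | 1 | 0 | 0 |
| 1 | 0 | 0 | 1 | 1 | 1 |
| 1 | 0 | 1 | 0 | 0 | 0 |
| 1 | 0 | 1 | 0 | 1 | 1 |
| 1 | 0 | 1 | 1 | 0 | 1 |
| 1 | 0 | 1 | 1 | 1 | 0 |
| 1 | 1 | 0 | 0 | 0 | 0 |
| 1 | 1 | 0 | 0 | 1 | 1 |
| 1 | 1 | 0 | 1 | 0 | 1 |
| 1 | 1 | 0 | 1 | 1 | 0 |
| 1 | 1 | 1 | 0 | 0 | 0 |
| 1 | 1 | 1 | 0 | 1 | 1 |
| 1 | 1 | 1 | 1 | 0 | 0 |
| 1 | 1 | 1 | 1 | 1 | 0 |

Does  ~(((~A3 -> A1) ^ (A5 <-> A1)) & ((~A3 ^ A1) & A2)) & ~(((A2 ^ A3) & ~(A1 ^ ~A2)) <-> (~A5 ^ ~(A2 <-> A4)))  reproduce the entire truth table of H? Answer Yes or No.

Yes

Evaluate ~(((~A3 -> A1) ^ (A5 <-> A1)) & ((~A3 ^ A1) & A2)) & ~(((A2 ^ A3) & ~(A1 ^ ~A2)) <-> (~A5 ^ ~(A2 <-> A4))) on each row and compare to H:
  A1=0, A2=0, A3=0, A4=0, A5=0: formula gives 1, H = 1 ✓
  A1=0, A2=0, A3=0, A4=0, A5=1: formula gives 0, H = 0 ✓
  A1=0, A2=0, A3=0, A4=1, A5=0: formula gives 0, H = 0 ✓
  A1=0, A2=0, A3=0, A4=1, A5=1: formula gives 1, H = 1 ✓
  …and likewise for the remaining 28 rows.
Every row agrees, so the formula is equivalent.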